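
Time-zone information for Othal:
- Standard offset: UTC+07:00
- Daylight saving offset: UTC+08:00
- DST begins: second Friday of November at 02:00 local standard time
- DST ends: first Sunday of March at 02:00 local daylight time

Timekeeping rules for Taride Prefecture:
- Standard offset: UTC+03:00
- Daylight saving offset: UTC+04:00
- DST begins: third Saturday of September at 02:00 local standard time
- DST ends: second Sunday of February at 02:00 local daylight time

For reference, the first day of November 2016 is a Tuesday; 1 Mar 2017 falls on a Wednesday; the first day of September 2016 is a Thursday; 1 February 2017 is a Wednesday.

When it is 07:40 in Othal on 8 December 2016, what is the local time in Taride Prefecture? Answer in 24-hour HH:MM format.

1 November 2016 is a Tuesday, so the first Friday is November 4 and the second is November 11.
1 March 2017 is a Wednesday, so the first Sunday is March 5.
8 December 2016 lies within the daylight-saving period (11 November 2016 – 5 March 2017), so Othal is on daylight time, UTC+08:00.
07:40 Othal − 8h = 23:40 UTC (rolling into the previous day, 7 December 2016).
1 September 2016 is a Thursday, so the first Saturday is September 3 and the third is September 17.
1 February 2017 is a Wednesday, so the first Sunday is February 5 and the second is February 12.
At the standard offset (UTC+03:00), 23:40 UTC + 3h = 02:40 Taride Prefecture standard time (rolling into the next day, 8 December 2016).
The standard-time date in Taride Prefecture, 8 December 2016, lies within the daylight-saving period (17 September 2016 – 12 February 2017), so Taride Prefecture is on daylight time, UTC+04:00.
23:40 UTC + 4h = 03:40 Taride Prefecture (rolling into the next day, 8 December 2016).

03:40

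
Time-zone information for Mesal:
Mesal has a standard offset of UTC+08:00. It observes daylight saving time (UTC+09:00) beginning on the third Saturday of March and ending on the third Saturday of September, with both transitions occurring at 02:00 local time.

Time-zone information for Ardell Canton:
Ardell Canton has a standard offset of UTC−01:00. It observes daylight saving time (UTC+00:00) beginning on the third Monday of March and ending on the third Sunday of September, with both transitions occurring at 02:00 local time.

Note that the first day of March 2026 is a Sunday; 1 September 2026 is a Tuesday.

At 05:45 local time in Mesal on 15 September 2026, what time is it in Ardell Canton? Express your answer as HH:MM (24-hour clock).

20:45

1 March 2026 is a Sunday, so the first Saturday is March 7 and the third is March 21.
1 September 2026 is a Tuesday, so the first Saturday is September 5 and the third is September 19.
15 September 2026 lies within the daylight-saving period (21 March – 19 September), so Mesal is on daylight time, UTC+09:00.
05:45 Mesal − 9h = 20:45 UTC (rolling into the previous day, 14 September 2026).
1 March 2026 is a Sunday, so the first Monday is March 2 and the third is March 16.
1 September 2026 is a Tuesday, so the first Sunday is September 6 and the third is September 20.
At the standard offset (UTC−01:00), 20:45 UTC − 1h = 19:45 Ardell Canton standard time.
The standard-time date in Ardell Canton, 14 September 2026, lies within the daylight-saving period (16 March – 20 September), so Ardell Canton is on daylight time, UTC+00:00.
20:45 UTC + 0h = 20:45 Ardell Canton.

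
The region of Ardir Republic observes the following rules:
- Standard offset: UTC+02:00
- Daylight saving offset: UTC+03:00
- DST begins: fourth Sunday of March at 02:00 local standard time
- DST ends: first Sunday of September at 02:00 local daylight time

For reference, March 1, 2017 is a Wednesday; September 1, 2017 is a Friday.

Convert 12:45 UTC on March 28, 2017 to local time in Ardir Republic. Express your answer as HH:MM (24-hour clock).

15:45

1 March 2017 is a Wednesday, so the first Sunday is March 5 and the fourth is March 26.
1 September 2017 is a Friday, so the first Sunday is September 3.
At the standard offset (UTC+02:00), 12:45 UTC + 2h = 14:45 Ardir Republic standard time.
The standard-time date in Ardir Republic, March 28, 2017, falls between 26 March and 3 September, so daylight saving is in effect and Ardir Republic is at UTC+03:00.
12:45 UTC + 3h = 15:45 local.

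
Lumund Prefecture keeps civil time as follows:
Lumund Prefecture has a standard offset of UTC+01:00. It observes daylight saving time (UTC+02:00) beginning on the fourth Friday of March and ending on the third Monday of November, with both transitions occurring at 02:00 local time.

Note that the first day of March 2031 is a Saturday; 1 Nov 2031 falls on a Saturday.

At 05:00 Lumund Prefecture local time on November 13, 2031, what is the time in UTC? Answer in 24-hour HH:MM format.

03:00

1 March 2031 is a Saturday, so the first Friday is March 7 and the fourth is March 28.
1 November 2031 is a Saturday, so the first Monday is November 3 and the third is November 17.
November 13, 2031 falls between 28 March and 17 November, so daylight saving is in effect and Lumund Prefecture is at UTC+02:00.
05:00 local − 2h = 03:00 UTC.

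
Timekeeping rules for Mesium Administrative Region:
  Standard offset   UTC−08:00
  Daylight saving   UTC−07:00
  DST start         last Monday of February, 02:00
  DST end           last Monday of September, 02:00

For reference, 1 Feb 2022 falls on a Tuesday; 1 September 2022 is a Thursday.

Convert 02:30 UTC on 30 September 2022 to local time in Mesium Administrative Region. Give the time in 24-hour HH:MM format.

18:30

1 February 2022 is a Tuesday, so Mondays fall on 7, 14, 21, 28; the last is February 28.
1 September 2022 is a Thursday, so Mondays fall on 5, 12, 19, 26; the last is September 26.
At the standard offset (UTC−08:00), 02:30 UTC − 8h = 18:30 Mesium Administrative Region standard time (rolling into the previous day, 29 September 2022).
The standard-time date in Mesium Administrative Region, 29 September 2022, is outside the daylight-saving period (28 February – 26 September), so Mesium Administrative Region is on standard time, UTC−08:00.
02:30 UTC − 8h = 18:30 local (rolling into the previous day, 29 September 2022).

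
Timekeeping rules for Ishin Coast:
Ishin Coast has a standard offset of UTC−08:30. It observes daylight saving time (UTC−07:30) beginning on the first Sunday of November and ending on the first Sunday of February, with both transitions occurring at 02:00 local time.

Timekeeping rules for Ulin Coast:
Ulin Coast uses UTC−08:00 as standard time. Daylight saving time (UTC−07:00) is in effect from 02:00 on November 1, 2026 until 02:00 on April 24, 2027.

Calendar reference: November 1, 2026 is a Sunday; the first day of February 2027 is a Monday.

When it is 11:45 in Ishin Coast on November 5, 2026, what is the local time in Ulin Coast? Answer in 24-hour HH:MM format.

1 November 2026 is a Sunday, so the first Sunday is November 1.
1 February 2027 is a Monday, so the first Sunday is February 7.
November 5, 2026 lies within the daylight-saving period (1 November 2026 – 7 February 2027), so Ishin Coast is on daylight time, UTC−07:30.
11:45 Ishin Coast + 7h30m = 19:15 UTC.
At the standard offset (UTC−08:00), 19:15 UTC − 8h = 11:15 Ulin Coast standard time.
The standard-time date in Ulin Coast, November 5, 2026, falls between 1 November 2026 and 24 April 2027, so daylight saving is in effect and Ulin Coast is at UTC−07:00.
19:15 UTC − 7h = 12:15 Ulin Coast.

12:15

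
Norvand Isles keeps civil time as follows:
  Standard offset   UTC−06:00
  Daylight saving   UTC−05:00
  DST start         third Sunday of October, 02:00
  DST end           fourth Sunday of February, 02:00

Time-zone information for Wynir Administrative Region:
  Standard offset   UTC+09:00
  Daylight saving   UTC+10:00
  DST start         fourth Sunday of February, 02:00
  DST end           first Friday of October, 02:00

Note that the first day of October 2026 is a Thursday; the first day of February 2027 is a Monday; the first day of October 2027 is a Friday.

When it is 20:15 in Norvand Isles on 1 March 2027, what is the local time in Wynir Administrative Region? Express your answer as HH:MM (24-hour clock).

1 October 2026 is a Thursday, so the first Sunday is October 4 and the third is October 18.
1 February 2027 is a Monday, so the first Sunday is February 7 and the fourth is February 28.
Daylight saving runs 18 October 2026 – 28 February 2027; 1 March 2027 is outside that window, so Norvand Isles is on standard time at UTC−06:00.
20:15 Norvand Isles + 6h = 02:15 UTC (rolling into the next day, 2 March 2027).
1 February 2027 is a Monday, so the first Sunday is February 7 and the fourth is February 28.
1 October 2027 is a Friday, so the first Friday is October 1.
At the standard offset (UTC+09:00), 02:15 UTC + 9h = 11:15 Wynir Administrative Region standard time.
The standard-time date in Wynir Administrative Region, 2 March 2027, lies within the daylight-saving period (28 February – 1 October), so Wynir Administrative Region is on daylight time, UTC+10:00.
02:15 UTC + 10h = 12:15 Wynir Administrative Region.

12:15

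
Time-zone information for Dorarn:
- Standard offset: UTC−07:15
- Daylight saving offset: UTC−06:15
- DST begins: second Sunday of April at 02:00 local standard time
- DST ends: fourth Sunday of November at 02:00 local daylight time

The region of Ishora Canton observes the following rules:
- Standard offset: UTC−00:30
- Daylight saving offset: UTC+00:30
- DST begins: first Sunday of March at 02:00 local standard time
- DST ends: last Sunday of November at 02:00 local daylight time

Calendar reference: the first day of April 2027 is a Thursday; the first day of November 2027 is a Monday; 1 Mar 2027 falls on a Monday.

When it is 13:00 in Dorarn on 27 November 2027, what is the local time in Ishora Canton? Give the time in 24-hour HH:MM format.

19:45

1 April 2027 is a Thursday, so the first Sunday is April 4 and the second is April 11.
1 November 2027 is a Monday, so the first Sunday is November 7 and the fourth is November 28.
27 November 2027 falls between 11 April and 28 November, so daylight saving is in effect and Dorarn is at UTC−06:15.
13:00 Dorarn + 6h15m = 19:15 UTC.
1 March 2027 is a Monday, so the first Sunday is March 7.
1 November 2027 is a Monday, so Sundays fall on 7, 14, 21, 28; the last is November 28.
At the standard offset (UTC−00:30), 19:15 UTC − 0h30m = 18:45 Ishora Canton standard time.
The standard-time date in Ishora Canton, 27 November 2027, lies within the daylight-saving period (7 March – 28 November), so Ishora Canton is on daylight time, UTC+00:30.
19:15 UTC + 0h30m = 19:45 Ishora Canton.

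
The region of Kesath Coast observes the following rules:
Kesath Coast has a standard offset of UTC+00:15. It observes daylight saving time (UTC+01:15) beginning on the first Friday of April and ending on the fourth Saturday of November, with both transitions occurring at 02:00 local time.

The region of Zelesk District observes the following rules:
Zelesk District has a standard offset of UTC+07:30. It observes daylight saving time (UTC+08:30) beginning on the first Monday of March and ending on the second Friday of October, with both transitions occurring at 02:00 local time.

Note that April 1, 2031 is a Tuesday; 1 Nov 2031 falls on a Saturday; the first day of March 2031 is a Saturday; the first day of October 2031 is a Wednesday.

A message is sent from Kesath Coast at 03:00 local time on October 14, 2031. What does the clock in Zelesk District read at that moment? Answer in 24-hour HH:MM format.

1 April 2031 is a Tuesday, so the first Friday is April 4.
1 November 2031 is a Saturday, so the first Saturday is November 1 and the fourth is November 22.
Daylight saving runs 4 April – 22 November; October 14, 2031 is inside that window, so Kesath Coast is at UTC+01:15.
03:00 Kesath Coast − 1h15m = 01:45 UTC.
1 March 2031 is a Saturday, so the first Monday is March 3.
1 October 2031 is a Wednesday, so the first Friday is October 3 and the second is October 10.
At the standard offset (UTC+07:30), 01:45 UTC + 7h30m = 09:15 Zelesk District standard time.
The standard-time date in Zelesk District, October 14, 2031, is outside the daylight-saving period (3 March – 10 October), so Zelesk District is on standard time, UTC+07:30.
01:45 UTC + 7h30m = 09:15 Zelesk District.

09:15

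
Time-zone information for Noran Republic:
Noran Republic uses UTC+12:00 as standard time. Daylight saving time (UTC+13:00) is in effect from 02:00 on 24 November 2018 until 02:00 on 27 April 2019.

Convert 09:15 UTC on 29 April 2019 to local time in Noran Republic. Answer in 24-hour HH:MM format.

21:15

At the standard offset (UTC+12:00), 09:15 UTC + 12h = 21:15 Noran Republic standard time.
The standard-time date in Noran Republic, 29 April 2019, does not fall between 24 November 2018 and 27 April 2019, so daylight saving is not in effect and Noran Republic is at UTC+12:00.
09:15 UTC + 12h = 21:15 local.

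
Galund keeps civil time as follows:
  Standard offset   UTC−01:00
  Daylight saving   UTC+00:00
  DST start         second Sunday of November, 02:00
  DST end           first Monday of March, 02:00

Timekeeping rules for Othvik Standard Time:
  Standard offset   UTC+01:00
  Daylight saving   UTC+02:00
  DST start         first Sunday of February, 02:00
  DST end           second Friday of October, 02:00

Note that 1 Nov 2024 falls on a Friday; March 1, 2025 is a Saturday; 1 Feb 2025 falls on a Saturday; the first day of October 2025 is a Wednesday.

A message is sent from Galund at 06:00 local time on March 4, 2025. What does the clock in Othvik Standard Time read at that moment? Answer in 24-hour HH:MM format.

1 November 2024 is a Friday, so the first Sunday is November 3 and the second is November 10.
1 March 2025 is a Saturday, so the first Monday is March 3.
March 4, 2025 does not fall between 10 November 2024 and 3 March 2025, so daylight saving is not in effect and Galund is at UTC−01:00.
06:00 Galund + 1h = 07:00 UTC.
1 February 2025 is a Saturday, so the first Sunday is February 2.
1 October 2025 is a Wednesday, so the first Friday is October 3 and the second is October 10.
At the standard offset (UTC+01:00), 07:00 UTC + 1h = 08:00 Othvik Standard Time standard time.
The standard-time date in Othvik Standard Time, March 4, 2025, falls between 2 February and 10 October, so daylight saving is in effect and Othvik Standard Time is at UTC+02:00.
07:00 UTC + 2h = 09:00 Othvik Standard Time.

09:00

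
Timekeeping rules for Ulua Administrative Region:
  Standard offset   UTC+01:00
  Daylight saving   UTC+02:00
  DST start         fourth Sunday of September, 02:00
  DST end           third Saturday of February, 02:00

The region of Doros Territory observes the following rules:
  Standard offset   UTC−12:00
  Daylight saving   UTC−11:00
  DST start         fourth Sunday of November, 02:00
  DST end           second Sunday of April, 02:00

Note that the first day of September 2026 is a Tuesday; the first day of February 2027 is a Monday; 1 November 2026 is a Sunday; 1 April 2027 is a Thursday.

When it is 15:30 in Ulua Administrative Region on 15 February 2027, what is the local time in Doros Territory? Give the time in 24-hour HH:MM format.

1 September 2026 is a Tuesday, so the first Sunday is September 6 and the fourth is September 27.
1 February 2027 is a Monday, so the first Saturday is February 6 and the third is February 20.
15 February 2027 lies within the daylight-saving period (27 September 2026 – 20 February 2027), so Ulua Administrative Region is on daylight time, UTC+02:00.
15:30 Ulua Administrative Region − 2h = 13:30 UTC.
1 November 2026 is a Sunday, so the first Sunday is November 1 and the fourth is November 22.
1 April 2027 is a Thursday, so the first Sunday is April 4 and the second is April 11.
At the standard offset (UTC−12:00), 13:30 UTC − 12h = 01:30 Doros Territory standard time.
The standard-time date in Doros Territory, 15 February 2027, lies within the daylight-saving period (22 November 2026 – 11 April 2027), so Doros Territory is on daylight time, UTC−11:00.
13:30 UTC − 11h = 02:30 Doros Territory.

02:30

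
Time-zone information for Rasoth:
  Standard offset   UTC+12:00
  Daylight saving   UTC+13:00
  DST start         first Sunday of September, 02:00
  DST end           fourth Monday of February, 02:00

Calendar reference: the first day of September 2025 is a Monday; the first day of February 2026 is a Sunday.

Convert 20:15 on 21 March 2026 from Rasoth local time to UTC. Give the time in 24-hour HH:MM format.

08:15

1 September 2025 is a Monday, so the first Sunday is September 7.
1 February 2026 is a Sunday, so the first Monday is February 2 and the fourth is February 23.
21 March 2026 is outside the daylight-saving period (7 September 2025 – 23 February 2026), so Rasoth is on standard time, UTC+12:00.
20:15 local − 12h = 08:15 UTC.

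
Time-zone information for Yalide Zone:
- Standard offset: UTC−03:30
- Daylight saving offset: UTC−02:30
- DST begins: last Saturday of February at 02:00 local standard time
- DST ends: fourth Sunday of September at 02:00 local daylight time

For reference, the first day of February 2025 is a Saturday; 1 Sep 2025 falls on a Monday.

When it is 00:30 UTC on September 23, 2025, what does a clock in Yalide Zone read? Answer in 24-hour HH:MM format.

1 February 2025 is a Saturday, so Saturdays fall on 1, 8, 15, 22; the last is February 22.
1 September 2025 is a Monday, so the first Sunday is September 7 and the fourth is September 28.
At the standard offset (UTC−03:30), 00:30 UTC − 3h30m = 21:00 Yalide Zone standard time (rolling into the previous day, 22 September 2025).
The standard-time date in Yalide Zone, September 22, 2025, lies within the daylight-saving period (22 February – 28 September), so Yalide Zone is on daylight time, UTC−02:30.
00:30 UTC − 2h30m = 22:00 local (rolling into the previous day, 22 September 2025).

22:00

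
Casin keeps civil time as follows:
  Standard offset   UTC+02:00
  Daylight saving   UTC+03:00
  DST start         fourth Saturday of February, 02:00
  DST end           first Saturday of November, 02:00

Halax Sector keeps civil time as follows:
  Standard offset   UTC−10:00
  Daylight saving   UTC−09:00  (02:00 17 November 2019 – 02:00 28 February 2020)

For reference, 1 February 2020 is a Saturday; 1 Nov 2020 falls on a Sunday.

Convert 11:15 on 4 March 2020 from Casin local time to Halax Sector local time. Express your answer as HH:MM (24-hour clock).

22:15

1 February 2020 is a Saturday, so the first Saturday is February 1 and the fourth is February 22.
1 November 2020 is a Sunday, so the first Saturday is November 7.
4 March 2020 falls between 22 February and 7 November, so daylight saving is in effect and Casin is at UTC+03:00.
11:15 Casin − 3h = 08:15 UTC.
At the standard offset (UTC−10:00), 08:15 UTC − 10h = 22:15 Halax Sector standard time (rolling into the previous day, 3 March 2020).
The standard-time date in Halax Sector, 3 March 2020, is outside the daylight-saving period (17 November 2019 – 28 February 2020), so Halax Sector is on standard time, UTC−10:00.
08:15 UTC − 10h = 22:15 Halax Sector (rolling into the previous day, 3 March 2020).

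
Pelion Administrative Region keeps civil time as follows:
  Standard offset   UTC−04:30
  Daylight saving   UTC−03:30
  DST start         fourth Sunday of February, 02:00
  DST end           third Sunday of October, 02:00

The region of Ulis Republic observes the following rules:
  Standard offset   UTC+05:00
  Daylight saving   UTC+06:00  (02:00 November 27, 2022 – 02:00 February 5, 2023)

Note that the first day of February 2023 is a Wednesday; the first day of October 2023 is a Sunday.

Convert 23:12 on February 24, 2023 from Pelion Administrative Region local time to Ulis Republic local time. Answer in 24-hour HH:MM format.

1 February 2023 is a Wednesday, so the first Sunday is February 5 and the fourth is February 26.
1 October 2023 is a Sunday, so the first Sunday is October 1 and the third is October 15.
Daylight saving runs 26 February – 15 October; February 24, 2023 is outside that window, so Pelion Administrative Region is on standard time at UTC−04:30.
23:12 Pelion Administrative Region + 4h30m = 03:42 UTC (rolling into the next day, 25 February 2023).
At the standard offset (UTC+05:00), 03:42 UTC + 5h = 08:42 Ulis Republic standard time.
The standard-time date in Ulis Republic, February 25, 2023, is outside the daylight-saving period (27 November 2022 – 5 February 2023), so Ulis Republic is on standard time, UTC+05:00.
03:42 UTC + 5h = 08:42 Ulis Republic.

08:42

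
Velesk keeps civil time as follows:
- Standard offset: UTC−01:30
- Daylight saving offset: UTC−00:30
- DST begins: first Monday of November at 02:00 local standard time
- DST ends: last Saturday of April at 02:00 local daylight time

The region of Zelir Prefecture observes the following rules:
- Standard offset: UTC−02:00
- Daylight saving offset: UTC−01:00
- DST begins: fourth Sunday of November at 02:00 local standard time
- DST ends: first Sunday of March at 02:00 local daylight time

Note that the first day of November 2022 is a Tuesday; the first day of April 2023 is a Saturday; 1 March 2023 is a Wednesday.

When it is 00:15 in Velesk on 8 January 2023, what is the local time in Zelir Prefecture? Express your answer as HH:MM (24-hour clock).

1 November 2022 is a Tuesday, so the first Monday is November 7.
1 April 2023 is a Saturday, so Saturdays fall on 1, 8, 15, 22, 29; the last is April 29.
8 January 2023 lies within the daylight-saving period (7 November 2022 – 29 April 2023), so Velesk is on daylight time, UTC−00:30.
00:15 Velesk + 0h30m = 00:45 UTC.
1 November 2022 is a Tuesday, so the first Sunday is November 6 and the fourth is November 27.
1 March 2023 is a Wednesday, so the first Sunday is March 5.
At the standard offset (UTC−02:00), 00:45 UTC − 2h = 22:45 Zelir Prefecture standard time (rolling into the previous day, 7 January 2023).
The standard-time date in Zelir Prefecture, 7 January 2023, lies within the daylight-saving period (27 November 2022 – 5 March 2023), so Zelir Prefecture is on daylight time, UTC−01:00.
00:45 UTC − 1h = 23:45 Zelir Prefecture (rolling into the previous day, 7 January 2023).

23:45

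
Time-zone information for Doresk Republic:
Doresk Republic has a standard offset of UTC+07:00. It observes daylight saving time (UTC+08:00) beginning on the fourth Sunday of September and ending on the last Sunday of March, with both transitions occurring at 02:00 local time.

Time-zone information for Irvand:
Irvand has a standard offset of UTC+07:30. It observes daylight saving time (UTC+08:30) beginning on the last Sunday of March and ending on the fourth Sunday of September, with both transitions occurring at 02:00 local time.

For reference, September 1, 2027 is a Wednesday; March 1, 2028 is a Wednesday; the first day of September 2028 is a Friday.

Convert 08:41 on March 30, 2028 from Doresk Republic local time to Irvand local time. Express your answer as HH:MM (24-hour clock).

1 September 2027 is a Wednesday, so the first Sunday is September 5 and the fourth is September 26.
1 March 2028 is a Wednesday, so Sundays fall on 5, 12, 19, 26; the last is March 26.
March 30, 2028 is outside the daylight-saving period (26 September 2027 – 26 March 2028), so Doresk Republic is on standard time, UTC+07:00.
08:41 Doresk Republic − 7h = 01:41 UTC.
1 March 2028 is a Wednesday, so Sundays fall on 5, 12, 19, 26; the last is March 26.
1 September 2028 is a Friday, so the first Sunday is September 3 and the fourth is September 24.
At the standard offset (UTC+07:30), 01:41 UTC + 7h30m = 09:11 Irvand standard time.
The standard-time date in Irvand, March 30, 2028, falls between 26 March and 24 September, so daylight saving is in effect and Irvand is at UTC+08:30.
01:41 UTC + 8h30m = 10:11 Irvand.

10:11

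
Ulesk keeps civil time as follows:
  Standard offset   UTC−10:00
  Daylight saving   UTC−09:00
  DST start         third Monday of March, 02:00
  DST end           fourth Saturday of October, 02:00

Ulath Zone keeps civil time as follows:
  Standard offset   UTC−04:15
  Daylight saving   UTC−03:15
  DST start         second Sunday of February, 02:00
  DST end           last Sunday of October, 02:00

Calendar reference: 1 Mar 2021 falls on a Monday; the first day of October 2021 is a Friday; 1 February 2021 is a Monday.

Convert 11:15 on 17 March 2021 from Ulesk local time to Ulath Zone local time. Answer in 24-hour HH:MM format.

17:00

1 March 2021 is a Monday, so the first Monday is March 1 and the third is March 15.
1 October 2021 is a Friday, so the first Saturday is October 2 and the fourth is October 23.
17 March 2021 lies within the daylight-saving period (15 March – 23 October), so Ulesk is on daylight time, UTC−09:00.
11:15 Ulesk + 9h = 20:15 UTC.
1 February 2021 is a Monday, so the first Sunday is February 7 and the second is February 14.
1 October 2021 is a Friday, so Sundays fall on 3, 10, 17, 24, 31; the last is October 31.
At the standard offset (UTC−04:15), 20:15 UTC − 4h15m = 16:00 Ulath Zone standard time.
The standard-time date in Ulath Zone, 17 March 2021, lies within the daylight-saving period (14 February – 31 October), so Ulath Zone is on daylight time, UTC−03:15.
20:15 UTC − 3h15m = 17:00 Ulath Zone.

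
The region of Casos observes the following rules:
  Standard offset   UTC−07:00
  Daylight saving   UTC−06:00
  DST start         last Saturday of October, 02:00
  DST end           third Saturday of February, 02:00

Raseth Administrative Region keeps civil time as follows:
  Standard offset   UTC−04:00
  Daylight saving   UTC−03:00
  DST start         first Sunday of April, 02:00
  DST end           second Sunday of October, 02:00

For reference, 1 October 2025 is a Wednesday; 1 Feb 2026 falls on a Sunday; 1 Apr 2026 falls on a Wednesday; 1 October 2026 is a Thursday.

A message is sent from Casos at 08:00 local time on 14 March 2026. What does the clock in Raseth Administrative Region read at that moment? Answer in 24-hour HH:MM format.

11:00

1 October 2025 is a Wednesday, so Saturdays fall on 4, 11, 18, 25; the last is October 25.
1 February 2026 is a Sunday, so the first Saturday is February 7 and the third is February 21.
14 March 2026 is outside the daylight-saving period (25 October 2025 – 21 February 2026), so Casos is on standard time, UTC−07:00.
08:00 Casos + 7h = 15:00 UTC.
1 April 2026 is a Wednesday, so the first Sunday is April 5.
1 October 2026 is a Thursday, so the first Sunday is October 4 and the second is October 11.
At the standard offset (UTC−04:00), 15:00 UTC − 4h = 11:00 Raseth Administrative Region standard time.
The standard-time date in Raseth Administrative Region, 14 March 2026, does not fall between 5 April and 11 October, so daylight saving is not in effect and Raseth Administrative Region is at UTC−04:00.
15:00 UTC − 4h = 11:00 Raseth Administrative Region.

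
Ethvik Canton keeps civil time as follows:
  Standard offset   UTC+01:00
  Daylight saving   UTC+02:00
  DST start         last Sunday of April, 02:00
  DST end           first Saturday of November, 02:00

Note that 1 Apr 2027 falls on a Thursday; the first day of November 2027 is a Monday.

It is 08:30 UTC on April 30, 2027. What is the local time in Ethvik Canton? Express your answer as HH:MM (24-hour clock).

10:30

1 April 2027 is a Thursday, so Sundays fall on 4, 11, 18, 25; the last is April 25.
1 November 2027 is a Monday, so the first Saturday is November 6.
At the standard offset (UTC+01:00), 08:30 UTC + 1h = 09:30 Ethvik Canton standard time.
Daylight saving runs 25 April – 6 November; the standard-time date in Ethvik Canton, April 30, 2027, is inside that window, so Ethvik Canton is at UTC+02:00.
08:30 UTC + 2h = 10:30 local.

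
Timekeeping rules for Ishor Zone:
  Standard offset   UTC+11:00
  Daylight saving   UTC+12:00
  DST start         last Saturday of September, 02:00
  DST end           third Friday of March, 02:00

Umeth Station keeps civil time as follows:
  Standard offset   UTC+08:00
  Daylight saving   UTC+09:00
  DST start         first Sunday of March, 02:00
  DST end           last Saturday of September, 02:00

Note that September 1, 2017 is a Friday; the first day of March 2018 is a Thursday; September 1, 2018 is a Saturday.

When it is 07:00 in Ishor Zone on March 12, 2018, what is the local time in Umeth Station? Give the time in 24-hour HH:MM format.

1 September 2017 is a Friday, so Saturdays fall on 2, 9, 16, 23, 30; the last is September 30.
1 March 2018 is a Thursday, so the first Friday is March 2 and the third is March 16.
Daylight saving runs 30 September 2017 – 16 March 2018; March 12, 2018 is inside that window, so Ishor Zone is at UTC+12:00.
07:00 Ishor Zone − 12h = 19:00 UTC (rolling into the previous day, 11 March 2018).
1 March 2018 is a Thursday, so the first Sunday is March 4.
1 September 2018 is a Saturday, so Saturdays fall on 1, 8, 15, 22, 29; the last is September 29.
At the standard offset (UTC+08:00), 19:00 UTC + 8h = 03:00 Umeth Station standard time (rolling into the next day, 12 March 2018).
The standard-time date in Umeth Station, March 12, 2018, falls between 4 March and 29 September, so daylight saving is in effect and Umeth Station is at UTC+09:00.
19:00 UTC + 9h = 04:00 Umeth Station (rolling into the next day, 12 March 2018).

04:00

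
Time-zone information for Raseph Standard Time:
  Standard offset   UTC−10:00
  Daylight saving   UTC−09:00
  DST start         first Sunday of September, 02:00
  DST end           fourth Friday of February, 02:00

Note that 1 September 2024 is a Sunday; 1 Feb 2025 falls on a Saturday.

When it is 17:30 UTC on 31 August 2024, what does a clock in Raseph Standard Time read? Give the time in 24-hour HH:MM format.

07:30

1 September 2024 is a Sunday, so the first Sunday is September 1.
1 February 2025 is a Saturday, so the first Friday is February 7 and the fourth is February 28.
At the standard offset (UTC−10:00), 17:30 UTC − 10h = 07:30 Raseph Standard Time standard time.
Daylight saving runs 1 September 2024 – 28 February 2025; the standard-time date in Raseph Standard Time, 31 August 2024, is outside that window, so Raseph Standard Time is on standard time at UTC−10:00.
17:30 UTC − 10h = 07:30 local.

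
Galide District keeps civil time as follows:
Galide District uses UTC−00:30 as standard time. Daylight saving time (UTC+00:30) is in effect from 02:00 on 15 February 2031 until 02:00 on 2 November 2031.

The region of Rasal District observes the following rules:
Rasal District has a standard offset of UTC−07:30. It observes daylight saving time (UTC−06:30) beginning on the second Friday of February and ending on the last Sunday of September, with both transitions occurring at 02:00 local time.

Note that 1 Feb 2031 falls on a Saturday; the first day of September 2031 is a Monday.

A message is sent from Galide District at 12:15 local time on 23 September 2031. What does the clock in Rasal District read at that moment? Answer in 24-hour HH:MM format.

05:15

Daylight saving runs 15 February – 2 November; 23 September 2031 is inside that window, so Galide District is at UTC+00:30.
12:15 Galide District − 0h30m = 11:45 UTC.
1 February 2031 is a Saturday, so the first Friday is February 7 and the second is February 14.
1 September 2031 is a Monday, so Sundays fall on 7, 14, 21, 28; the last is September 28.
At the standard offset (UTC−07:30), 11:45 UTC − 7h30m = 04:15 Rasal District standard time.
The standard-time date in Rasal District, 23 September 2031, lies within the daylight-saving period (14 February – 28 September), so Rasal District is on daylight time, UTC−06:30.
11:45 UTC − 6h30m = 05:15 Rasal District.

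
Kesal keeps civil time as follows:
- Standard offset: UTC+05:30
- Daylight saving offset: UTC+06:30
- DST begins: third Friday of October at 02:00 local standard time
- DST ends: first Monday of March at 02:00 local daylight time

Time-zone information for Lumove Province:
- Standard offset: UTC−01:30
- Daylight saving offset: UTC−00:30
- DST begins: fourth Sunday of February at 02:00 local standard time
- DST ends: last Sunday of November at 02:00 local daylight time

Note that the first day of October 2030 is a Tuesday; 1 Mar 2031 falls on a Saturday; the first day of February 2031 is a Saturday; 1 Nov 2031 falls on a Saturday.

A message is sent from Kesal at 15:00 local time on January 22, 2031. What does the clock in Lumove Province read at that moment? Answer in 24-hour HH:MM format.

1 October 2030 is a Tuesday, so the first Friday is October 4 and the third is October 18.
1 March 2031 is a Saturday, so the first Monday is March 3.
January 22, 2031 falls between 18 October 2030 and 3 March 2031, so daylight saving is in effect and Kesal is at UTC+06:30.
15:00 Kesal − 6h30m = 08:30 UTC.
1 February 2031 is a Saturday, so the first Sunday is February 2 and the fourth is February 23.
1 November 2031 is a Saturday, so Sundays fall on 2, 9, 16, 23, 30; the last is November 30.
At the standard offset (UTC−01:30), 08:30 UTC − 1h30m = 07:00 Lumove Province standard time.
The standard-time date in Lumove Province, January 22, 2031, is outside the daylight-saving period (23 February – 30 November), so Lumove Province is on standard time, UTC−01:30.
08:30 UTC − 1h30m = 07:00 Lumove Province.

07:00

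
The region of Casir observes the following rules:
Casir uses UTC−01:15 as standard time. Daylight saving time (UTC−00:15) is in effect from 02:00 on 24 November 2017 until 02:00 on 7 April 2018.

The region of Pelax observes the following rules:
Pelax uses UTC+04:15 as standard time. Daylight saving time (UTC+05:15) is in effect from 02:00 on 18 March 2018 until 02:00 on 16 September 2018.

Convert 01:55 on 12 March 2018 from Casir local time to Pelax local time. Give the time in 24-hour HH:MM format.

06:25

12 March 2018 lies within the daylight-saving period (24 November 2017 – 7 April 2018), so Casir is on daylight time, UTC−00:15.
01:55 Casir + 0h15m = 02:10 UTC.
At the standard offset (UTC+04:15), 02:10 UTC + 4h15m = 06:25 Pelax standard time.
The standard-time date in Pelax, 12 March 2018, is outside the daylight-saving period (18 March – 16 September), so Pelax is on standard time, UTC+04:15.
02:10 UTC + 4h15m = 06:25 Pelax.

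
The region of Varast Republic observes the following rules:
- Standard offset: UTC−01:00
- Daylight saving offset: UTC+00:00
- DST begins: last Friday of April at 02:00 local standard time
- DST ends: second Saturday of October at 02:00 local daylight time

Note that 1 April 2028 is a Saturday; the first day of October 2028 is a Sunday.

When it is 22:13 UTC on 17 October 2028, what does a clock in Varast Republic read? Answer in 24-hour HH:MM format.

1 April 2028 is a Saturday, so Fridays fall on 7, 14, 21, 28; the last is April 28.
1 October 2028 is a Sunday, so the first Saturday is October 7 and the second is October 14.
At the standard offset (UTC−01:00), 22:13 UTC − 1h = 21:13 Varast Republic standard time.
Daylight saving runs 28 April – 14 October; the standard-time date in Varast Republic, 17 October 2028, is outside that window, so Varast Republic is on standard time at UTC−01:00.
22:13 UTC − 1h = 21:13 local.

21:13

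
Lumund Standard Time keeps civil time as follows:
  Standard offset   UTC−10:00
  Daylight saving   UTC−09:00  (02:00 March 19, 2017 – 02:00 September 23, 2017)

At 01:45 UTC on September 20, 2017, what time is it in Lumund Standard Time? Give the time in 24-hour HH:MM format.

16:45

At the standard offset (UTC−10:00), 01:45 UTC − 10h = 15:45 Lumund Standard Time standard time (rolling into the previous day, 19 September 2017).
The standard-time date in Lumund Standard Time, September 19, 2017, falls between 19 March and 23 September, so daylight saving is in effect and Lumund Standard Time is at UTC−09:00.
01:45 UTC − 9h = 16:45 local (rolling into the previous day, 19 September 2017).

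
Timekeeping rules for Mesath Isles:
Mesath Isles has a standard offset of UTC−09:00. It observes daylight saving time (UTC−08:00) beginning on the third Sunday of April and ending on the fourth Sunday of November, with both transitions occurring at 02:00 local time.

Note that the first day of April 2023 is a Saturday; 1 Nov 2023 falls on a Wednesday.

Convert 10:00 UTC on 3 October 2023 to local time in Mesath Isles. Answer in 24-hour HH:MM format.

1 April 2023 is a Saturday, so the first Sunday is April 2 and the third is April 16.
1 November 2023 is a Wednesday, so the first Sunday is November 5 and the fourth is November 26.
At the standard offset (UTC−09:00), 10:00 UTC − 9h = 01:00 Mesath Isles standard time.
The standard-time date in Mesath Isles, 3 October 2023, falls between 16 April and 26 November, so daylight saving is in effect and Mesath Isles is at UTC−08:00.
10:00 UTC − 8h = 02:00 local.

02:00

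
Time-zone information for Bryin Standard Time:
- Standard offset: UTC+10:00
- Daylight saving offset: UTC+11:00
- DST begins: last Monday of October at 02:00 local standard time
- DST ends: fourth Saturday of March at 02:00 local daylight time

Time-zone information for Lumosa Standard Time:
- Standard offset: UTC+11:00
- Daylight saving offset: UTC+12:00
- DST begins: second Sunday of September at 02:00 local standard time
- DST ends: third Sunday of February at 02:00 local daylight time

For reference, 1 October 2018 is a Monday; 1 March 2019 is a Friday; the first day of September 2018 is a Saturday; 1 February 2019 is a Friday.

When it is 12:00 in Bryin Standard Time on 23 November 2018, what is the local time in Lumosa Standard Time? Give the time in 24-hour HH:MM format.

1 October 2018 is a Monday, so Mondays fall on 1, 8, 15, 22, 29; the last is October 29.
1 March 2019 is a Friday, so the first Saturday is March 2 and the fourth is March 23.
23 November 2018 falls between 29 October 2018 and 23 March 2019, so daylight saving is in effect and Bryin Standard Time is at UTC+11:00.
12:00 Bryin Standard Time − 11h = 01:00 UTC.
1 September 2018 is a Saturday, so the first Sunday is September 2 and the second is September 9.
1 February 2019 is a Friday, so the first Sunday is February 3 and the third is February 17.
At the standard offset (UTC+11:00), 01:00 UTC + 11h = 12:00 Lumosa Standard Time standard time.
The standard-time date in Lumosa Standard Time, 23 November 2018, falls between 9 September 2018 and 17 February 2019, so daylight saving is in effect and Lumosa Standard Time is at UTC+12:00.
01:00 UTC + 12h = 13:00 Lumosa Standard Time.

13:00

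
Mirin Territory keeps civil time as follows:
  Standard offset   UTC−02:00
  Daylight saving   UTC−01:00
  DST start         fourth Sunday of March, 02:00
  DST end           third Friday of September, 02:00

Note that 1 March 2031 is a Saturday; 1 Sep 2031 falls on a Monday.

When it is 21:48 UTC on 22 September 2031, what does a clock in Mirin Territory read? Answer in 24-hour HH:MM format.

19:48

1 March 2031 is a Saturday, so the first Sunday is March 2 and the fourth is March 23.
1 September 2031 is a Monday, so the first Friday is September 5 and the third is September 19.
At the standard offset (UTC−02:00), 21:48 UTC − 2h = 19:48 Mirin Territory standard time.
Daylight saving runs 23 March – 19 September; the standard-time date in Mirin Territory, 22 September 2031, is outside that window, so Mirin Territory is on standard time at UTC−02:00.
21:48 UTC − 2h = 19:48 local.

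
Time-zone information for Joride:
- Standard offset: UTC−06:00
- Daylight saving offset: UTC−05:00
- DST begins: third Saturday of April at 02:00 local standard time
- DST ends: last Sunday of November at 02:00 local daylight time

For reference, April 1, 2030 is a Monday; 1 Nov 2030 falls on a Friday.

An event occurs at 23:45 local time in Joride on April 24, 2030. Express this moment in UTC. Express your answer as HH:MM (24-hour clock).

1 April 2030 is a Monday, so the first Saturday is April 6 and the third is April 20.
1 November 2030 is a Friday, so Sundays fall on 3, 10, 17, 24; the last is November 24.
April 24, 2030 falls between 20 April and 24 November, so daylight saving is in effect and Joride is at UTC−05:00.
23:45 local + 5h = 04:45 UTC (rolling into the next day, 25 April 2030).

04:45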